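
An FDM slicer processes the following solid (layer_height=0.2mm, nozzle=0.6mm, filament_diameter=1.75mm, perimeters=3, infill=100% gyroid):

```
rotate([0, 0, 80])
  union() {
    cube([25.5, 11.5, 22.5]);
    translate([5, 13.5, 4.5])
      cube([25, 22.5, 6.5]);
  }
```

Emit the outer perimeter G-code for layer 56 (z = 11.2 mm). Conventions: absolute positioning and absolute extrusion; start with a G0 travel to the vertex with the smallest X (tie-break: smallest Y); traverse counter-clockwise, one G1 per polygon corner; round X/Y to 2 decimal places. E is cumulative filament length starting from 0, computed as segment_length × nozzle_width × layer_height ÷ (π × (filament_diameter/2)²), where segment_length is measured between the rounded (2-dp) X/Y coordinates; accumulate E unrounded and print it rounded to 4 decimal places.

At z = 11.2 mm: the cube (footprint 25.5×11.5) is included at this height; the cube at (5, 13.5) is absent (z outside [4.5, 11]); Taking the union: only the 25.5×11.5 cube is present, so the union is just that shape — 1 connected region; (whole slice rotated 80° about Z — lengths, areas and connectivity unchanged). The outline is a single polygon with 4 vertices. Extrusion per mm of travel: 0.6 × 0.2 / (π × 0.875²) = 0.049890. Accumulating E over each segment gives final E = 3.6922.

G0 X-11.33 Y2.00 Z11.20
G1 X0.00 Y0.00 E0.5740
G1 X4.43 Y25.11 E1.8461
G1 X-6.90 Y27.11 E2.4201
G1 X-11.33 Y2.00 E3.6922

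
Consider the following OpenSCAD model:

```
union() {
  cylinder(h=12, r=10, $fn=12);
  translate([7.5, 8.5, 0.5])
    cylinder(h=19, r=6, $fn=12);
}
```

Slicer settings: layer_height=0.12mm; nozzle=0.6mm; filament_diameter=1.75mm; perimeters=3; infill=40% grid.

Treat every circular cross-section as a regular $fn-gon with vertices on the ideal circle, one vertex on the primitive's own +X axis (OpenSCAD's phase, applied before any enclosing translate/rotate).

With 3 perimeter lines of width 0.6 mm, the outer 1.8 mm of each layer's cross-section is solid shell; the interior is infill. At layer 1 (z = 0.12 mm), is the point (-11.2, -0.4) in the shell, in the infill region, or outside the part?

At z = 0.12 mm: the r=10 cylinder contributes a regular 12-gon of circumradius 10; the cylinder at (7.5, 8.5) is absent (z outside [0.5, 19.5]); Merging all regions: only the r=10 cylinder is present, so the union is just that shape — 1 connected region. Overall, the cross-section is a single solid region. The nearest boundary edge runs (-10.00, 0.00)→(-8.66, -5.00); distance from the point to it = 1.26 mm. The point is not inside any of the regions above, so it lies outside the cross-section (1.26 mm from the nearest boundary).

outside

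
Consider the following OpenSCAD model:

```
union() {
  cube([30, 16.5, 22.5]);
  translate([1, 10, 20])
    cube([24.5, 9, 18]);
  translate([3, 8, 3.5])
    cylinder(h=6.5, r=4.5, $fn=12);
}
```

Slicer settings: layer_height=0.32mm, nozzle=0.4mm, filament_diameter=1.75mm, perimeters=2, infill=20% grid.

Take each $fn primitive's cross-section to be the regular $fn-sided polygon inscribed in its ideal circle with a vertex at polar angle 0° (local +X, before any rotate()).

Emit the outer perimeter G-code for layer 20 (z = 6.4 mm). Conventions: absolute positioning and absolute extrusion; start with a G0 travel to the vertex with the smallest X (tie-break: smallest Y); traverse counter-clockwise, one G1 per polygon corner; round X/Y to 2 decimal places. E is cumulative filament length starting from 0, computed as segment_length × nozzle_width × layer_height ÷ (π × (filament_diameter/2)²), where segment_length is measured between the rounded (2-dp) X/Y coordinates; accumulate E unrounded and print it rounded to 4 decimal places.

At z = 6.4 mm: the cube (footprint 30×16.5) is included at this height; the cube at (1, 10) is not intersected at this z (z outside [20, 38]); the r=4.5 cylinder at (3, 8) gives a regular 12-gon of circumradius 4.5 (constant along its height); Taking the union: the regions partially overlap (shared area 54.55 mm²), so overlapping operands fuse into one piece — 1 connected region. The outline is a single polygon with 9 vertices. Extrusion per mm of travel: 0.4 × 0.32 / (π × 0.875²) = 0.053216. Accumulating E over each segment gives final E = 4.9972.

G0 X-1.50 Y8.00 Z6.40
G1 X-0.90 Y5.75 E0.1239
G1 X0.00 Y4.85 E0.1917
G1 X0.00 Y0.00 E0.4498
G1 X30.00 Y0.00 E2.0462
G1 X30.00 Y16.50 E2.9243
G1 X0.00 Y16.50 E4.5208
G1 X0.00 Y11.15 E4.8055
G1 X-0.90 Y10.25 E4.8732
G1 X-1.50 Y8.00 E4.9972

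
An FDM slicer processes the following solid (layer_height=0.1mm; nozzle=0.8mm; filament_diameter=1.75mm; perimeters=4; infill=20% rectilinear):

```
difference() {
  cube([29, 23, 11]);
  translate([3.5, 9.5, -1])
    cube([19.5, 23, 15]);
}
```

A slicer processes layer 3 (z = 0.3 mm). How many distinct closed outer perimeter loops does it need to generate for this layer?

1

At z = 0.3 mm: the cube is present — its section is the full 29×23 rectangle; the 19.5×23 cube at (3.5, 9.5) contributes its full rectangle; Taking the first minus the rest: starting from the 29×23 cube, the 19.5×23 cube at (3.5, 9.5) partially overlaps it — only the 263.25 mm² overlap (of its 448.50 mm²) is removed, clipping the outline — 1 connected region. The result has 1 disconnected region.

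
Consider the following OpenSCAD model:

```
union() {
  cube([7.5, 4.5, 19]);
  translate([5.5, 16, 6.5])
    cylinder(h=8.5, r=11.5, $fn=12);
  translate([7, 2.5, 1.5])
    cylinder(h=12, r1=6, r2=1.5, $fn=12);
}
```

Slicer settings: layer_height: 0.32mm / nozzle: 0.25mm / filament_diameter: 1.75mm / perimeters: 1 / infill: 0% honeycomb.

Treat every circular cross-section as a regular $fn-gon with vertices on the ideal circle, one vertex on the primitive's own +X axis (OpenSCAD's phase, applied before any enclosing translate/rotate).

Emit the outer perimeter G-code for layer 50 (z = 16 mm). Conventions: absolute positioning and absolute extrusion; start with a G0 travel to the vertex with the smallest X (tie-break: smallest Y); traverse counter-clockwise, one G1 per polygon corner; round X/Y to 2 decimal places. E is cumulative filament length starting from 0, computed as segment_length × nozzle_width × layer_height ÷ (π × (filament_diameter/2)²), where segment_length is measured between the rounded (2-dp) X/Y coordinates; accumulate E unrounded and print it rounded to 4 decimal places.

G0 X0.00 Y0.00 Z16.00
G1 X7.50 Y0.00 E0.2495
G1 X7.50 Y4.50 E0.3991
G1 X0.00 Y4.50 E0.6486
G1 X0.00 Y0.00 E0.7982

At z = 16 mm: the cube (footprint 7.5×4.5) is included at this height; the cylinder at (5.5, 16) does not reach this height (z outside [6.5, 15]); the cone at (7, 2.5) does not reach this height (z outside [1.5, 13.5]); Taking the union: only the 7.5×4.5 cube is present, so the union is just that shape — 1 connected region. The outline is a single polygon with 4 vertices. Extrusion per mm of travel: 0.25 × 0.32 / (π × 0.875²) = 0.033260. Accumulating E over each segment gives final E = 0.7982.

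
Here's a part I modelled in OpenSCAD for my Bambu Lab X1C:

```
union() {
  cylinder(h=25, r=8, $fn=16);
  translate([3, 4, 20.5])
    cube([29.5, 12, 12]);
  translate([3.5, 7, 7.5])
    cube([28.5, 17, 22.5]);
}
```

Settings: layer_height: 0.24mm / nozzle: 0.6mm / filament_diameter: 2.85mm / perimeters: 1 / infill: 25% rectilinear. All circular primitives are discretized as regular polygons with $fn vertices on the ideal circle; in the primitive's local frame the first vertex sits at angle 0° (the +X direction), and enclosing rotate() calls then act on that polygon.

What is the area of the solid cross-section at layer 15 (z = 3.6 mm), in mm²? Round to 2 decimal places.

At z = 3.6 mm: the cylinder: section is a regular 16-gon, circumradius r=8 (area = (16/2)·8.000²·sin(360°/16) = 195.93 mm²); the cube at (3, 4) is absent (z outside [20.5, 32.5]); the cube at (3.5, 7) is absent (z outside [7.5, 30]); Merging all regions: only the r=8 cylinder is present, so the union is just that shape — area = 195.93 mm². Overall, the cross-section is a single solid region. Net area = 195.93 mm².

195.93 mm²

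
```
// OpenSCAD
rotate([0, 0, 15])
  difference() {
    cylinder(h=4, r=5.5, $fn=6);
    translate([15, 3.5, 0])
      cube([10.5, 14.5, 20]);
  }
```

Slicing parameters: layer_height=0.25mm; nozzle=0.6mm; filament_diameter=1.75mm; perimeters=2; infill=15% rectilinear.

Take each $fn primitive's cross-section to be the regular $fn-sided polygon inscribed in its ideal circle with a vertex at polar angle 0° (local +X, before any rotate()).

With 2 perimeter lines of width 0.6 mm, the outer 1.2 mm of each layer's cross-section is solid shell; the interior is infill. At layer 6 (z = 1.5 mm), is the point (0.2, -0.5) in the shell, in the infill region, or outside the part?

infill

At z = 1.5 mm: the r=5.5 cylinder contributes a regular 6-gon of circumradius 5.5; the cube at (15, 3.5) (footprint 10.5×14.5) is included at this height; After the difference (first − rest): starting from the r=5.5 cylinder, the 10.5×14.5 cube at (15, 3.5) misses the remaining region (no effect) — 1 connected region; (whole slice rotated 15° about Z — lengths, areas and connectivity unchanged). Overall, the cross-section is a single solid region. Undo the 15° rotation: the query point maps to (0.064, -0.535) in the un-rotated model frame. The nearest boundary edge runs (2.75, -4.76)→(-2.75, -4.76); distance from the point to it = 4.23 mm. The point is inside the cross-section and 4.23 mm from the nearest boundary — more than the 1.2 mm shell width (2 × 0.6), so it's in the infill interior.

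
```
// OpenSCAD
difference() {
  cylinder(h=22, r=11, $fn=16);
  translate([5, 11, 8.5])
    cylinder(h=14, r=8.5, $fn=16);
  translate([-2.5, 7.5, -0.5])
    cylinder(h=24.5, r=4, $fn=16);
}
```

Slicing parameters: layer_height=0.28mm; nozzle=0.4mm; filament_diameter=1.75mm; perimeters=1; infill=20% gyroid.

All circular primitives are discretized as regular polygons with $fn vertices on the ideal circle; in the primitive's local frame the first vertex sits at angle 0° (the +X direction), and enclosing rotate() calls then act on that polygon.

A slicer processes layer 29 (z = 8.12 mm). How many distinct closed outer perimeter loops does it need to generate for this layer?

1

At z = 8.12 mm: the r=11 cylinder gives a regular 16-gon of circumradius 11 (constant along its height); the cylinder at (5, 11) is not intersected at this z (z outside [8.5, 22.5]); the r=4 cylinder at (-2.5, 7.5) contributes a regular 16-gon of circumradius 4; After the difference (first − rest): starting from the r=11 cylinder, the r=4 cylinder at (-2.5, 7.5) partially overlaps it — only the 44.63 mm² overlap (of its 48.98 mm²) is removed, clipping the outline — 1 connected region. The result has 1 disconnected region.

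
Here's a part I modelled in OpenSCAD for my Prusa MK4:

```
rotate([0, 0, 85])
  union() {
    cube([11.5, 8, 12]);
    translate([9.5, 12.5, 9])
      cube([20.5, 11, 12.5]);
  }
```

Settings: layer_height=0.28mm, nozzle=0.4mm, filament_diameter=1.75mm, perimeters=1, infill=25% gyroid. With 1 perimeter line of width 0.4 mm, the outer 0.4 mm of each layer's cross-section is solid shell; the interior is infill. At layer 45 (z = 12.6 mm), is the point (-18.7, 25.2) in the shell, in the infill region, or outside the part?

At z = 12.6 mm: the cube is absent (z outside [0, 12]); the cube at (9.5, 12.5) (footprint 20.5×11) is included at this height; Combining (union): only the 20.5×11 cube at (9.5, 12.5) is present, so the union is just that shape — 1 connected region; (whole slice rotated 85° about Z — lengths, areas and connectivity unchanged). Overall, the cross-section is a single solid region. Undo the 85° rotation: the query point maps to (23.474, 20.825) in the un-rotated model frame. The nearest boundary edge runs (30.00, 23.50)→(9.50, 23.50); distance from the point to it = 2.67 mm. The point is inside the cross-section and 2.67 mm from the nearest boundary — more than the 0.4 mm shell width (1 × 0.4), so it's in the infill interior.

infill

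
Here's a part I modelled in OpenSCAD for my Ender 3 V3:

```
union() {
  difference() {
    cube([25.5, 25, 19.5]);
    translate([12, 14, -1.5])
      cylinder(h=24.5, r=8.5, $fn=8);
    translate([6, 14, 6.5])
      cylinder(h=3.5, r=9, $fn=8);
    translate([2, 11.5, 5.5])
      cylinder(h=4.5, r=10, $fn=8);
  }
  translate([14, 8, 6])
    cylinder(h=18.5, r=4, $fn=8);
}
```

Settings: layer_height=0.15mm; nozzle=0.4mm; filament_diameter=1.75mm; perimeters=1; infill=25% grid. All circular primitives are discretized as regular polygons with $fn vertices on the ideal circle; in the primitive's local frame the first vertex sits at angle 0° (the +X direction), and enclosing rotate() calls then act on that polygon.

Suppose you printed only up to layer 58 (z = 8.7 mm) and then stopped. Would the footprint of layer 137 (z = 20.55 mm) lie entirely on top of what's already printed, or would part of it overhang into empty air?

entirely on top

Compare the two slices. At z = 8.7: the 25.5×25 cube contributes its full rectangle (area 637.50 mm²); the cylinder at (12, 14): section is a regular 8-gon, circumradius r=8.5 (area = (8/2)·8.500²·sin(360°/8) = 204.35 mm²); the r=9 cylinder at (6, 14) contributes a regular 8-gon of circumradius 9 (area = (8/2)·9.000²·sin(360°/8) = 229.10 mm²); the r=10 cylinder at (2, 11.5) gives a regular 8-gon of circumradius 10 (constant along its height) (area = (8/2)·10.000²·sin(360°/8) = 282.84 mm²); After the difference (first − rest): starting from the 25.5×25 cube (637.50 mm²), the r=8.5 cylinder at (12, 14) lies wholly inside it (removes its full 204.35 mm² and its 52.04 mm outline becomes a hole wall); the r=9 cylinder at (6, 14) partially overlaps it — only the 88.76 mm² overlap (of its 229.10 mm²) is removed, clipping the outline; the r=10 cylinder at (2, 11.5) partially overlaps it — only the 31.11 mm² overlap (of its 282.84 mm²) is removed, clipping the outline — area = 313.28 mm²; the r=4 cylinder at (14, 8) gives a regular 8-gon of circumradius 4 (constant along its height) (area = (8/2)·4.000²·sin(360°/8) = 45.25 mm²); Merging all regions: the regions partially overlap — summed areas 358.54 mm² minus the doubly-counted overlap 11.61 mm² gives 346.93 mm² — area = 346.93 mm². At z = 20.55: the cube does not reach this height (z outside [0, 19.5]); the cylinder at (12, 14): section is a regular 8-gon, circumradius r=8.5 (area = (8/2)·8.500²·sin(360°/8) = 204.35 mm²); the cylinder at (6, 14) is not intersected at this z (z outside [6.5, 10]); the cylinder at (2, 11.5) does not reach this height (z outside [5.5, 10]); Subtracting the remaining from the first: the first operand is absent here, so nothing remains; the r=4 cylinder at (14, 8) contributes a regular 8-gon of circumradius 4 (area = (8/2)·4.000²·sin(360°/8) = 45.25 mm²); Merging all regions: only the r=4 cylinder at (14, 8) is present, so the union is just that shape — area = 45.25 mm². Checking containment: the cross-section at z = 20.55 is a subset of the cross-section at z = 8.7.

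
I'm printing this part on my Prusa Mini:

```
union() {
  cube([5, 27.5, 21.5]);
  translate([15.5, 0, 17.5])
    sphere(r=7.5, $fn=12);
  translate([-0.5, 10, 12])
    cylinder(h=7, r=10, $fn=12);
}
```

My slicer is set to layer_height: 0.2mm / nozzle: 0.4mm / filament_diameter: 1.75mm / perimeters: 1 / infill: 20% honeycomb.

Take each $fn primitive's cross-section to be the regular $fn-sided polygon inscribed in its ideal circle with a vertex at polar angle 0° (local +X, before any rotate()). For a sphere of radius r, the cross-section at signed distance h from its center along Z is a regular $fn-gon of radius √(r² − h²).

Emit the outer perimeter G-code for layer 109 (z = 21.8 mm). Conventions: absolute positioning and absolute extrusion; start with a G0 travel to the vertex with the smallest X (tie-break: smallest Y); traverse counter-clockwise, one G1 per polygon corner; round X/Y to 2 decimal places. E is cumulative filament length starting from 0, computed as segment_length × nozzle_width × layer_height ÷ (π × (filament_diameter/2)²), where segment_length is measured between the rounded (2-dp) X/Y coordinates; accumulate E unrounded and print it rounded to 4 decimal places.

At z = 21.8 mm: the cube does not reach this height (z outside [0, 21.5]); the r=7.5 sphere at (15.5, 0) slices to a regular 12-gon of circumradius 6.145 (√(r²−h²) with h=4.3 from center); the cylinder at (-0.5, 10) is absent (z outside [12, 19]); Merging all regions: only the r=7.5 sphere at (15.5, 0) is present, so the union is just that shape — 1 connected region. The outline is a single polygon with 12 vertices. Extrusion per mm of travel: 0.4 × 0.2 / (π × 0.875²) = 0.033260. Accumulating E over each segment gives final E = 1.2688.

G0 X9.36 Y0.00 Z21.80
G1 X10.18 Y-3.07 E0.1057
G1 X12.43 Y-5.32 E0.2115
G1 X15.50 Y-6.14 E0.3172
G1 X18.57 Y-5.32 E0.4229
G1 X20.82 Y-3.07 E0.5287
G1 X21.64 Y0.00 E0.6344
G1 X20.82 Y3.07 E0.7401
G1 X18.57 Y5.32 E0.8459
G1 X15.50 Y6.14 E0.9516
G1 X12.43 Y5.32 E1.0573
G1 X10.18 Y3.07 E1.1632
G1 X9.36 Y0.00 E1.2688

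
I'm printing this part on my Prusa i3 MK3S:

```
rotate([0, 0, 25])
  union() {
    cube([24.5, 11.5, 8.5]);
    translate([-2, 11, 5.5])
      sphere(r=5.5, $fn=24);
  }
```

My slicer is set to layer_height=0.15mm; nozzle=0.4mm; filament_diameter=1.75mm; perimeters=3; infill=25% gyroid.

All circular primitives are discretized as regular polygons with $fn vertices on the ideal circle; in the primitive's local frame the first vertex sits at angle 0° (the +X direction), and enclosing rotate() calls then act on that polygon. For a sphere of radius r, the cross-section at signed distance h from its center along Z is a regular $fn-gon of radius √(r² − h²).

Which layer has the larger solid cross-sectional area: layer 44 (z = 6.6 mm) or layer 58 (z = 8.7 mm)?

Layer 44 (z = 6.6): the cube (footprint 24.5×11.5) is included at this height (area 281.75 mm²); the r=5.5 sphere at (-2, 11) contributes a regular 24-gon of circumradius √(5.5²−1.1²) = 5.389 (area = (24/2)·5.389²·sin(360°/24) = 90.19 mm²); Merging all regions: the regions partially overlap — summed areas 371.94 mm² minus the doubly-counted overlap 13.76 mm² gives 358.18 mm² — area = 358.18 mm²; (whole slice rotated 25° about Z — lengths, areas and connectivity unchanged). So its area = 358.18 mm². Layer 58 (z = 8.7): the cube is absent (z outside [0, 8.5]); the sphere at (-2, 11): section is a regular 24-gon, circumradius = √(r²−h²) = √(5.5²−3.2²) = 4.473 (area = (24/2)·4.473²·sin(360°/24) = 62.15 mm²); Taking the union: only the r=5.5 sphere at (-2, 11) is present, so the union is just that shape — area = 62.15 mm²; (whole slice rotated 25° about Z — lengths, areas and connectivity unchanged). So its area = 62.15 mm². Layer 44 is larger (358.18 vs 62.15 mm²).

layer 44 (z = 6.6 mm)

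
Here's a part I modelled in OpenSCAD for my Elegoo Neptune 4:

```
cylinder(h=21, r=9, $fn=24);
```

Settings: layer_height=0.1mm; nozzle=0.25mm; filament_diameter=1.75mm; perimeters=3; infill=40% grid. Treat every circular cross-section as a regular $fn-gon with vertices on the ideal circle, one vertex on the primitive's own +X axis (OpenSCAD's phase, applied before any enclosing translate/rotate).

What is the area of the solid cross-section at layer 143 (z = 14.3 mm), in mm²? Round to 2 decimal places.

At z = 14.3 mm: the r=9 cylinder contributes a regular 24-gon of circumradius 9 (area = (24/2)·9.000²·sin(360°/24) = 251.57 mm²). Overall, the cross-section is a single solid region. Net area = 251.57 mm².

251.57 mm²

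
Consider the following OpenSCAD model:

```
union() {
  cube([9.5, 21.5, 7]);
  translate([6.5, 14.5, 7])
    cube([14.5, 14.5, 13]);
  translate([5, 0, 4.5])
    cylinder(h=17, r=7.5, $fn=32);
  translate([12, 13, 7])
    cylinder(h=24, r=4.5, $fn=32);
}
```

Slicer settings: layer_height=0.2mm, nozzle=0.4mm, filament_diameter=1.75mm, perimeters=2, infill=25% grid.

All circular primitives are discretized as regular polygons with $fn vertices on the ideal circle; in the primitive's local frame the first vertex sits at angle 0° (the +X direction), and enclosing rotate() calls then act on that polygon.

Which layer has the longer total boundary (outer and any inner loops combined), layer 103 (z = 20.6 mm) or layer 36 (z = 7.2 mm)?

Layer 103 (z = 20.6): the cube does not reach this height (z outside [0, 7]); the cube at (6.5, 14.5) does not reach this height (z outside [7, 20]); the cylinder at (5, 0): section is a regular 32-gon, circumradius r=7.5 (perimeter = 2·32·7.500·sin(180°/32) = 47.05 mm); the cylinder at (12, 13): section is a regular 32-gon, circumradius r=4.5 (perimeter = 2·32·4.500·sin(180°/32) = 28.23 mm); Combining (union): the 2 present regions are separate (no shared area or edge), so areas and boundary lengths simply add and each stays a separate island — boundary = 75.28 mm. So its perimeter = 75.28 mm. Layer 36 (z = 7.2): the cube is not intersected at this z (z outside [0, 7]); the cube at (6.5, 14.5) (footprint 14.5×14.5) is included at this height (perimeter 58.00 mm); the r=7.5 cylinder at (5, 0) gives a regular 32-gon of circumradius 7.5 (constant along its height) (perimeter = 2·32·7.500·sin(180°/32) = 47.05 mm); the r=4.5 cylinder at (12, 13) contributes a regular 32-gon of circumradius 4.5 (perimeter = 2·32·4.500·sin(180°/32) = 28.23 mm); Merging all regions: the regions partially overlap (shared area 18.41 mm²), so the edge portions inside another operand are dropped and the merged outline is re-measured after clipping — boundary = 113.78 mm. So its perimeter = 113.78 mm. Layer 36 is larger (113.78 vs 75.28 mm).

layer 36 (z = 7.2 mm)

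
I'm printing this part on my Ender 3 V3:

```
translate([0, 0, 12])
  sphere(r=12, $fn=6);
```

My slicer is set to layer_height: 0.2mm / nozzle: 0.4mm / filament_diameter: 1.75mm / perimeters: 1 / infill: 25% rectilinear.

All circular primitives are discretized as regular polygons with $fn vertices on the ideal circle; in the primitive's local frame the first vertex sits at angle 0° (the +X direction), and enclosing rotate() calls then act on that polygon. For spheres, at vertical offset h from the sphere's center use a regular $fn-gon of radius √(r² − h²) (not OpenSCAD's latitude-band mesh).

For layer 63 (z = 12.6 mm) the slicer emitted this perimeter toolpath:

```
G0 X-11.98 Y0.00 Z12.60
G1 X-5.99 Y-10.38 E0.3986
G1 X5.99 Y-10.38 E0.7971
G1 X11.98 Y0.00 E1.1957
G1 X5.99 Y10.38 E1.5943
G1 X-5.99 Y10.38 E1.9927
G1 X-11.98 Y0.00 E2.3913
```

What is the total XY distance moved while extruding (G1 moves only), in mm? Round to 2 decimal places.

71.90 mm

Sum the Euclidean lengths of each G1 segment: total = 71.90 mm.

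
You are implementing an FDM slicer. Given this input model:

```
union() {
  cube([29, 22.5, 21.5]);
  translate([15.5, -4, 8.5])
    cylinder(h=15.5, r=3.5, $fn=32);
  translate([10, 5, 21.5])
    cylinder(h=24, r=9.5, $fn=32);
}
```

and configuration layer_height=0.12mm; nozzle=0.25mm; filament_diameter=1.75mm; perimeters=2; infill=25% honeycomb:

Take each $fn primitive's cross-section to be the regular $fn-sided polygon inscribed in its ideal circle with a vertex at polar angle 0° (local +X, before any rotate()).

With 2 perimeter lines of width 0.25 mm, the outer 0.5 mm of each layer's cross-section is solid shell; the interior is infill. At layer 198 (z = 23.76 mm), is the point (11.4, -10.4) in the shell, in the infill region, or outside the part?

outside

At z = 23.76 mm: the cube does not reach this height (z outside [0, 21.5]); the r=3.5 cylinder at (15.5, -4) contributes a regular 32-gon of circumradius 3.5; the r=9.5 cylinder at (10, 5) contributes a regular 32-gon of circumradius 9.5; Combining (union): the regions partially overlap (shared area 10.53 mm²), so overlapping operands fuse into one piece — 1 connected region. Overall, the cross-section is a single solid region. The nearest boundary edge runs (14.16, -7.23)→(13.56, -6.91); distance from the point to it = 4.10 mm. The point is not inside any of the regions above, so it lies outside the cross-section (4.10 mm from the nearest boundary).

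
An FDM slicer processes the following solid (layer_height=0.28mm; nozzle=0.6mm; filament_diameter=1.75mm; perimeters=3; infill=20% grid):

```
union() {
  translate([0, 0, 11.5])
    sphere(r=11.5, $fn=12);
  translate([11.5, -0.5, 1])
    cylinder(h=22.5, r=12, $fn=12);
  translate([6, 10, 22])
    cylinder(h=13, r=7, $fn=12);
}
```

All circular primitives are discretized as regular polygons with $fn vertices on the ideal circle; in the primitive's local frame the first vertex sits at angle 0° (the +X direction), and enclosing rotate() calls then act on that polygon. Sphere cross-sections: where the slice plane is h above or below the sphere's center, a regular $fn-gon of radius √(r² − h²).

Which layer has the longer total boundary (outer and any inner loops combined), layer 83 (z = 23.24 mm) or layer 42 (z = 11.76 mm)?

Layer 83 (z = 23.24): the sphere does not reach this height (|z−center|=11.740 > r=11.5); the cylinder at (11.5, -0.5): section is a regular 12-gon, circumradius r=12 (perimeter = 2·12·12.000·sin(180°/12) = 74.54 mm); the cylinder at (6, 10): section is a regular 12-gon, circumradius r=7 (perimeter = 2·12·7.000·sin(180°/12) = 43.48 mm); Taking the union: the regions partially overlap (shared area 62.92 mm²), so the edge portions inside another operand are dropped and the merged outline is re-measured after clipping — boundary = 86.50 mm. So its perimeter = 86.50 mm. Layer 42 (z = 11.76): the r=11.5 sphere slices to a regular 12-gon of circumradius 11.497 (√(r²−h²) with h=0.26 from center) (perimeter = 2·12·11.497·sin(180°/12) = 71.42 mm); the r=12 cylinder at (11.5, -0.5) gives a regular 12-gon of circumradius 12 (constant along its height) (perimeter = 2·12·12.000·sin(180°/12) = 74.54 mm); the cylinder at (6, 10) does not reach this height (z outside [22, 35]); Combining (union): the regions partially overlap (shared area 161.24 mm²), so the edge portions inside another operand are dropped and the merged outline is re-measured after clipping — boundary = 97.05 mm. So its perimeter = 97.05 mm. Layer 42 is larger (97.05 vs 86.50 mm).

layer 42 (z = 11.76 mm)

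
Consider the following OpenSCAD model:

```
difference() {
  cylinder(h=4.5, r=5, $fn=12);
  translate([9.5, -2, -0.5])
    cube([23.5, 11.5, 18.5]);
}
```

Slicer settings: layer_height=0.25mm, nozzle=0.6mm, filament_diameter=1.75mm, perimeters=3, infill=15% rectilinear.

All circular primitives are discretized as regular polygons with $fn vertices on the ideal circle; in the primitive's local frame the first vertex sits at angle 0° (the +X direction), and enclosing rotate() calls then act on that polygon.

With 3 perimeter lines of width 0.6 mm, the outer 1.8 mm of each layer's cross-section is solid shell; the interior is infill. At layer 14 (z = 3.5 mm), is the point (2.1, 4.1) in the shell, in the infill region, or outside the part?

shell

At z = 3.5 mm: the r=5 cylinder gives a regular 12-gon of circumradius 5 (constant along its height); the 23.5×11.5 cube at (9.5, -2) contributes its full rectangle; Taking the first minus the rest: starting from the r=5 cylinder, the 23.5×11.5 cube at (9.5, -2) misses the remaining region (no effect) — 1 connected region. Overall, the cross-section is a single solid region. The nearest boundary edge runs (0.00, 5.00)→(2.50, 4.33); distance from the point to it = 0.33 mm. The point is inside the cross-section, 0.33 mm from the nearest boundary — within the 1.8 mm shell band (3 × 0.6).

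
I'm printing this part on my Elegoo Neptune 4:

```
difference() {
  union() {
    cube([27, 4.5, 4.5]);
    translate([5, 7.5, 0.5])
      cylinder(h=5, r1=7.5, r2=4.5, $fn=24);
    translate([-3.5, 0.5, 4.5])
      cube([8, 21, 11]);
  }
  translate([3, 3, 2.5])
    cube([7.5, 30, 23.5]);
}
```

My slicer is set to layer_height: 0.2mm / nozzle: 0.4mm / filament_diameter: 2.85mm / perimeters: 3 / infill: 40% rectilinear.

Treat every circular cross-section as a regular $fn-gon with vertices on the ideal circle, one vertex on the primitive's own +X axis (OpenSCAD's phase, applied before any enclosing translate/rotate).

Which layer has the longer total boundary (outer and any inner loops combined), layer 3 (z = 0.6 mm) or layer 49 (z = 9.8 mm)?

Layer 3 (z = 0.6): the 27×4.5 cube contributes its full rectangle (perimeter 63.00 mm); the cone at (5, 7.5) (r1=7.5→r2=4.5) has section circumradius 7.440 here — a regular 24-gon (perimeter = 2·24·7.440·sin(180°/24) = 46.61 mm); the cube at (-3.5, 0.5) does not reach this height (z outside [4.5, 15.5]); Combining (union): the regions partially overlap (shared area 40.34 mm²), so the edge portions inside another operand are dropped and the merged outline is re-measured after clipping — boundary = 81.36 mm; the cube at (3, 3) is not intersected at this z (z outside [2.5, 26]); After the difference (first − rest): none of the subtracted shapes is present at this height, so that combined region is unchanged — boundary = 81.36 mm. So its perimeter = 81.36 mm. Layer 49 (z = 9.8): the cube does not reach this height (z outside [0, 4.5]); the cone at (5, 7.5) does not reach this height (z outside [0.5, 5.5]); the cube at (-3.5, 0.5) is present — its section is the full 8×21 rectangle (perimeter 58.00 mm); Merging all regions: only the 8×21 cube at (-3.5, 0.5) is present, so the union is just that shape — boundary = 58.00 mm; the cube at (3, 3) (footprint 7.5×30) is included at this height (perimeter 75.00 mm); Subtracting the remaining from the first: starting from that combined region, the 7.5×30 cube at (3, 3) partially overlaps it — only the 27.75 mm² overlap (of its 225.00 mm²) is removed, clipping the outline — boundary = 58.00 mm. So its perimeter = 58.00 mm. Layer 3 is larger (81.36 vs 58.00 mm).

layer 3 (z = 0.6 mm)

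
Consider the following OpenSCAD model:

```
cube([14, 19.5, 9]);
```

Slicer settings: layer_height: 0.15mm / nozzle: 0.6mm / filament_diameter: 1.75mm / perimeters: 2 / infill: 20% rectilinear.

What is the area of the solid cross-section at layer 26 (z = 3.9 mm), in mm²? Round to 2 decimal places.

273.00 mm²

At z = 3.9 mm: the cube is present — its section is the full 14×19.5 rectangle (area 273.00 mm²). Overall, the cross-section is a single solid region. Net area = 273.00 mm².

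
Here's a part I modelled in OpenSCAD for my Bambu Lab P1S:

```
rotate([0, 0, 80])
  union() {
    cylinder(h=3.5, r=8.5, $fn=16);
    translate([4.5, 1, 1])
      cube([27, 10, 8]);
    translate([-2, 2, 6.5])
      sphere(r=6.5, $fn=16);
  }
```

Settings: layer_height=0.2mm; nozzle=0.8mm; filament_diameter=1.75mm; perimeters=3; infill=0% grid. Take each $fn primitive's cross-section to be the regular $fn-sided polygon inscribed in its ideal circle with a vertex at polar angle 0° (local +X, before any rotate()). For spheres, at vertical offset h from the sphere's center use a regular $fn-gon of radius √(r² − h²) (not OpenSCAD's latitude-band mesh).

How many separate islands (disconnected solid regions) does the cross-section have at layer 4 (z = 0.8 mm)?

1

At z = 0.8 mm: the r=8.5 cylinder gives a regular 16-gon of circumradius 8.5 (constant along its height); the cube at (4.5, 1) is absent (z outside [1, 9]); the r=6.5 sphere at (-2, 2) slices to a regular 16-gon of circumradius 3.124 (√(r²−h²) with h=5.7 from center); Combining (union): the r=6.5 sphere at (-2, 2) lies entirely inside the r=8.5 cylinder, so the union is just the r=8.5 cylinder — 1 connected region; (rotated 80° about Z; rotation is an isometry so areas/perimeters/island counts are preserved). Overall, the cross-section is a single solid region. Island count = 1.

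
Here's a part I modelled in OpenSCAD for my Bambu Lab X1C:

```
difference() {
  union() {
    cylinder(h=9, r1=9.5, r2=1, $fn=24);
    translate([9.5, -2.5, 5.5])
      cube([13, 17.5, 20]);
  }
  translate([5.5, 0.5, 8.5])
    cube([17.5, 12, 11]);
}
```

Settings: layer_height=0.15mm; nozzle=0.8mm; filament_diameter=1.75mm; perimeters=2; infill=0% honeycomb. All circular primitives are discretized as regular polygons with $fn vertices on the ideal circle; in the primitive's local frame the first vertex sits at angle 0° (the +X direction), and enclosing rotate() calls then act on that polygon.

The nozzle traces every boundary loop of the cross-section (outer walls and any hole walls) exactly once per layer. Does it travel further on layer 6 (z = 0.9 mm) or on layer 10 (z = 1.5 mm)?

Layer 6 (z = 0.9): the cone (r1=9.5→r2=1) has section circumradius 8.650 here — a regular 24-gon (perimeter = 2·24·8.650·sin(180°/24) = 54.19 mm); the cube at (9.5, -2.5) does not reach this height (z outside [5.5, 25.5]); Combining (union): only the cone is present, so the union is just that shape — boundary = 54.19 mm; the cube at (5.5, 0.5) is absent (z outside [8.5, 19.5]); Taking the first minus the rest: none of the subtracted shapes is present at this height, so that combined region is unchanged — boundary = 54.19 mm. So its perimeter = 54.19 mm. Layer 10 (z = 1.5): the cone (r1=9.5→r2=1) has section circumradius 8.083 here — a regular 24-gon (perimeter = 2·24·8.083·sin(180°/24) = 50.64 mm); the cube at (9.5, -2.5) does not reach this height (z outside [5.5, 25.5]); Combining (union): only the cone is present, so the union is just that shape — boundary = 50.64 mm; the cube at (5.5, 0.5) is not intersected at this z (z outside [8.5, 19.5]); Taking the first minus the rest: none of the subtracted shapes is present at this height, so the result so far is unchanged — boundary = 50.64 mm. So its perimeter = 50.64 mm. Layer 6 is larger (54.19 vs 50.64 mm).

layer 6 (z = 0.9 mm)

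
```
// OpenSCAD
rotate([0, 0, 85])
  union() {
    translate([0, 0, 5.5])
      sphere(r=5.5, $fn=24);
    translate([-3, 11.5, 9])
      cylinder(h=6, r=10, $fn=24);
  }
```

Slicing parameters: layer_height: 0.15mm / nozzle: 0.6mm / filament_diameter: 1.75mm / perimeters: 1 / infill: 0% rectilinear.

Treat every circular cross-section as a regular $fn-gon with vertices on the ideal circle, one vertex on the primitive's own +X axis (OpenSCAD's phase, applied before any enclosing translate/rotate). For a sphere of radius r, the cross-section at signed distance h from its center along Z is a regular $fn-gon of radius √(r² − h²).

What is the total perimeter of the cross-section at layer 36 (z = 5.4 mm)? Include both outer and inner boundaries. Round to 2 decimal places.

34.45 mm

At z = 5.4 mm: the r=5.5 sphere slices to a regular 24-gon of circumradius 5.499 (√(r²−h²) with h=0.1 from center) (perimeter = 2·24·5.499·sin(180°/24) = 34.45 mm); the cylinder at (-3, 11.5) is absent (z outside [9, 15]); Taking the union: only the r=5.5 sphere is present, so the union is just that shape — boundary = 34.45 mm; (whole slice rotated 85° about Z — lengths, areas and connectivity unchanged). Overall, the cross-section is a single solid region. Total boundary length (outer) = 34.45 mm.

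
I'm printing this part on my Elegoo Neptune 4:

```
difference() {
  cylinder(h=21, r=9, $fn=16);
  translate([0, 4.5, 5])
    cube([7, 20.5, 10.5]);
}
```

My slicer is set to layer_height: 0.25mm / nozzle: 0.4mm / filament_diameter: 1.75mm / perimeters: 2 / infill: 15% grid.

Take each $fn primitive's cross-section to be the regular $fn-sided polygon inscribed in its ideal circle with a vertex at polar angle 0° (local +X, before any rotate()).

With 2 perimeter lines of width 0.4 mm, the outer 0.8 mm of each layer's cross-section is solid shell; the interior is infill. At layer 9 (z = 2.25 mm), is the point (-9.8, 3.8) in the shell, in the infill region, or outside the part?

outside

At z = 2.25 mm: the r=9 cylinder gives a regular 16-gon of circumradius 9 (constant along its height); the cube at (0, 4.5) is absent (z outside [5, 15.5]); Subtracting the remaining from the first: none of the subtracted shapes is present at this height, so the r=9 cylinder is unchanged — 1 connected region. Overall, the cross-section is a single solid region. The nearest boundary edge runs (-6.36, 6.36)→(-8.31, 3.44); distance from the point to it = 1.53 mm. The point is not inside any of the regions above, so it lies outside the cross-section (1.53 mm from the nearest boundary).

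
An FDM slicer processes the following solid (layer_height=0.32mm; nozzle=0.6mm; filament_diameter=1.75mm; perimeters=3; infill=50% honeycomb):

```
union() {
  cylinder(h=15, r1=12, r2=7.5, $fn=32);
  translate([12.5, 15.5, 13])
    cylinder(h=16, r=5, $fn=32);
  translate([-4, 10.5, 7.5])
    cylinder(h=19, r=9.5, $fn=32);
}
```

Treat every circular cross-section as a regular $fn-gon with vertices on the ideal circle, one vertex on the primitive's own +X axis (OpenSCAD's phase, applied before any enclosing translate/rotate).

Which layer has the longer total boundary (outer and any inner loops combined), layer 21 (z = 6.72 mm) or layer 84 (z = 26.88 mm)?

layer 21 (z = 6.72 mm)

Layer 21 (z = 6.72): the cone contributes a regular 32-gon of circumradius 9.984 (interpolated between r1=12 and r2=7.5 at t=0.448) (perimeter = 2·32·9.984·sin(180°/32) = 62.63 mm); the cylinder at (12.5, 15.5) is not intersected at this z (z outside [13, 29]); the cylinder at (-4, 10.5) is absent (z outside [7.5, 26.5]); Combining (union): only the cone is present, so the union is just that shape — boundary = 62.63 mm. So its perimeter = 62.63 mm. Layer 84 (z = 26.88): the cone does not reach this height (z outside [0, 15]); the r=5 cylinder at (12.5, 15.5) gives a regular 32-gon of circumradius 5 (constant along its height) (perimeter = 2·32·5.000·sin(180°/32) = 31.37 mm); the cylinder at (-4, 10.5) is absent (z outside [7.5, 26.5]); Combining (union): only the r=5 cylinder at (12.5, 15.5) is present, so the union is just that shape — boundary = 31.37 mm. So its perimeter = 31.37 mm. Layer 21 is larger (62.63 vs 31.37 mm).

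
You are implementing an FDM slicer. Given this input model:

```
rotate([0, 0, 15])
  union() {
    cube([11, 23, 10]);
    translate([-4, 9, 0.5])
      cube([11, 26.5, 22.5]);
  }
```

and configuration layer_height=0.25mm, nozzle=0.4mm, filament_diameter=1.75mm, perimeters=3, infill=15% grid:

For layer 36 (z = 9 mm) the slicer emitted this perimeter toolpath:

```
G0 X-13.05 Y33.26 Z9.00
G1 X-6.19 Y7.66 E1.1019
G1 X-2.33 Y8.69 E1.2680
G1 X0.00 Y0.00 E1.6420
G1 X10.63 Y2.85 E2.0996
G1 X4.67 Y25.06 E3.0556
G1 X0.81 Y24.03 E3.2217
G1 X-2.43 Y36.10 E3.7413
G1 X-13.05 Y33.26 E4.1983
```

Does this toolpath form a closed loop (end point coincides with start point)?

yes

Start point (G0): (-13.05, 33.26). End point (last G1): the path returns to the start — closed.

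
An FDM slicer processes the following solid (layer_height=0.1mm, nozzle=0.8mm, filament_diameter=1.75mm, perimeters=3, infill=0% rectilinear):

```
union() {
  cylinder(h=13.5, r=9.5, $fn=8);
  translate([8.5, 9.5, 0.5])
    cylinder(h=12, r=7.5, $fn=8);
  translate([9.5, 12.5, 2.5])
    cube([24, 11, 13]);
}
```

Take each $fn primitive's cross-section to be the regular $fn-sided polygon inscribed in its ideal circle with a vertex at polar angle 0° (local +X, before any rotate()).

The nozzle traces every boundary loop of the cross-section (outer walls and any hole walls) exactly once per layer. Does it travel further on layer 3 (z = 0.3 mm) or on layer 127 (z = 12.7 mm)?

layer 127 (z = 12.7 mm)

Layer 3 (z = 0.3): the r=9.5 cylinder gives a regular 8-gon of circumradius 9.5 (constant along its height) (perimeter = 2·8·9.500·sin(180°/8) = 58.17 mm); the cylinder at (8.5, 9.5) does not reach this height (z outside [0.5, 12.5]); the cube at (9.5, 12.5) does not reach this height (z outside [2.5, 15.5]); Merging all regions: only the r=9.5 cylinder is present, so the union is just that shape — boundary = 58.17 mm. So its perimeter = 58.17 mm. Layer 127 (z = 12.7): the r=9.5 cylinder contributes a regular 8-gon of circumradius 9.5 (perimeter = 2·8·9.500·sin(180°/8) = 58.17 mm); the cylinder at (8.5, 9.5) is not intersected at this z (z outside [0.5, 12.5]); the 24×11 cube at (9.5, 12.5) contributes its full rectangle (perimeter 70.00 mm); Taking the union: the 2 present regions are separate (no shared area or edge), so areas and boundary lengths simply add and each stays a separate island — boundary = 128.17 mm. So its perimeter = 128.17 mm. Layer 127 is larger (128.17 vs 58.17 mm).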